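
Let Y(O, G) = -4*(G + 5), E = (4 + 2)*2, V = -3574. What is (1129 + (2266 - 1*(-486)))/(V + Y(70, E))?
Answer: -3881/3642 ≈ -1.0656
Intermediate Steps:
E = 12 (E = 6*2 = 12)
Y(O, G) = -20 - 4*G (Y(O, G) = -4*(5 + G) = -20 - 4*G)
(1129 + (2266 - 1*(-486)))/(V + Y(70, E)) = (1129 + (2266 - 1*(-486)))/(-3574 + (-20 - 4*12)) = (1129 + (2266 + 486))/(-3574 + (-20 - 48)) = (1129 + 2752)/(-3574 - 68) = 3881/(-3642) = 3881*(-1/3642) = -3881/3642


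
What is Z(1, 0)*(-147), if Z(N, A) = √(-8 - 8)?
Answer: -588*I ≈ -588.0*I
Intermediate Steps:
Z(N, A) = 4*I (Z(N, A) = √(-16) = 4*I)
Z(1, 0)*(-147) = (4*I)*(-147) = -588*I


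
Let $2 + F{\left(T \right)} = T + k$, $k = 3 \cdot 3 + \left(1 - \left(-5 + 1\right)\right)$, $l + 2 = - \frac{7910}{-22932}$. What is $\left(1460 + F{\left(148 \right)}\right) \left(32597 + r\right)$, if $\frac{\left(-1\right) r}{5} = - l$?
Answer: $\frac{4804229790}{91} \approx 5.2794 \cdot 10^{7}$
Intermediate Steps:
$l = - \frac{2711}{1638}$ ($l = -2 - \frac{7910}{-22932} = -2 - - \frac{565}{1638} = -2 + \frac{565}{1638} = - \frac{2711}{1638} \approx -1.6551$)
$k = 14$ ($k = 9 + \left(1 - -4\right) = 9 + \left(1 + 4\right) = 9 + 5 = 14$)
$r = - \frac{13555}{1638}$ ($r = - 5 \left(\left(-1\right) \left(- \frac{2711}{1638}\right)\right) = \left(-5\right) \frac{2711}{1638} = - \frac{13555}{1638} \approx -8.2753$)
$F{\left(T \right)} = 12 + T$ ($F{\left(T \right)} = -2 + \left(T + 14\right) = -2 + \left(14 + T\right) = 12 + T$)
$\left(1460 + F{\left(148 \right)}\right) \left(32597 + r\right) = \left(1460 + \left(12 + 148\right)\right) \left(32597 - \frac{13555}{1638}\right) = \left(1460 + 160\right) \frac{53380331}{1638} = 1620 \cdot \frac{53380331}{1638} = \frac{4804229790}{91}$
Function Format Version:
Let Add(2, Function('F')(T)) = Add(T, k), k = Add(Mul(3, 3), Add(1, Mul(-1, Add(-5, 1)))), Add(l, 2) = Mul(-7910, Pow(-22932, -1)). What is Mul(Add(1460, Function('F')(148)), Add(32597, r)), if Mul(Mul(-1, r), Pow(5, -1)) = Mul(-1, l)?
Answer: Rational(4804229790, 91) ≈ 5.2794e+7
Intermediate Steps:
l = Rational(-2711, 1638) (l = Add(-2, Mul(-7910, Pow(-22932, -1))) = Add(-2, Mul(-7910, Rational(-1, 22932))) = Add(-2, Rational(565, 1638)) = Rational(-2711, 1638) ≈ -1.6551)
k = 14 (k = Add(9, Add(1, Mul(-1, -4))) = Add(9, Add(1, 4)) = Add(9, 5) = 14)
r = Rational(-13555, 1638) (r = Mul(-5, Mul(-1, Rational(-2711, 1638))) = Mul(-5, Rational(2711, 1638)) = Rational(-13555, 1638) ≈ -8.2753)
Function('F')(T) = Add(12, T) (Function('F')(T) = Add(-2, Add(T, 14)) = Add(-2, Add(14, T)) = Add(12, T))
Mul(Add(1460, Function('F')(148)), Add(32597, r)) = Mul(Add(1460, Add(12, 148)), Add(32597, Rational(-13555, 1638))) = Mul(Add(1460, 160), Rational(53380331, 1638)) = Mul(1620, Rational(53380331, 1638)) = Rational(4804229790, 91)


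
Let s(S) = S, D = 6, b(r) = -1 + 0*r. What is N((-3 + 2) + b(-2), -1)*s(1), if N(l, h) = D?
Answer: 6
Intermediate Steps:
b(r) = -1 (b(r) = -1 + 0 = -1)
N(l, h) = 6
N((-3 + 2) + b(-2), -1)*s(1) = 6*1 = 6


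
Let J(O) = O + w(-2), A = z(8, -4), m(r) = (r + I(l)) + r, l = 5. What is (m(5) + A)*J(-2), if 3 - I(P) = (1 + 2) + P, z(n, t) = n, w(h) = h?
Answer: -52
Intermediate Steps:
I(P) = -P (I(P) = 3 - ((1 + 2) + P) = 3 - (3 + P) = 3 + (-3 - P) = -P)
m(r) = -5 + 2*r (m(r) = (r - 1*5) + r = (r - 5) + r = (-5 + r) + r = -5 + 2*r)
A = 8
J(O) = -2 + O (J(O) = O - 2 = -2 + O)
(m(5) + A)*J(-2) = ((-5 + 2*5) + 8)*(-2 - 2) = ((-5 + 10) + 8)*(-4) = (5 + 8)*(-4) = 13*(-4) = -52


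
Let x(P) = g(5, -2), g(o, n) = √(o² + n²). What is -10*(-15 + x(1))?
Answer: 150 - 10*√29 ≈ 96.148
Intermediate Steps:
g(o, n) = √(n² + o²)
x(P) = √29 (x(P) = √((-2)² + 5²) = √(4 + 25) = √29)
-10*(-15 + x(1)) = -10*(-15 + √29) = 150 - 10*√29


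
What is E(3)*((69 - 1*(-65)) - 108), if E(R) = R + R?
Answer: 156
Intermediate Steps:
E(R) = 2*R
E(3)*((69 - 1*(-65)) - 108) = (2*3)*((69 - 1*(-65)) - 108) = 6*((69 + 65) - 108) = 6*(134 - 108) = 6*26 = 156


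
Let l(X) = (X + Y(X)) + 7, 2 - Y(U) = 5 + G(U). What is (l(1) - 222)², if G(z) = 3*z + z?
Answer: 48841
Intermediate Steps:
G(z) = 4*z
Y(U) = -3 - 4*U (Y(U) = 2 - (5 + 4*U) = 2 + (-5 - 4*U) = -3 - 4*U)
l(X) = 4 - 3*X (l(X) = (X + (-3 - 4*X)) + 7 = (-3 - 3*X) + 7 = 4 - 3*X)
(l(1) - 222)² = ((4 - 3*1) - 222)² = ((4 - 3) - 222)² = (1 - 222)² = (-221)² = 48841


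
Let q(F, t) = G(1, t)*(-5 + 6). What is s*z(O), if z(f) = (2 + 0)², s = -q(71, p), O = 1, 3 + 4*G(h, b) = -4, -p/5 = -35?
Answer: 7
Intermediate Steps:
p = 175 (p = -5*(-35) = 175)
G(h, b) = -7/4 (G(h, b) = -¾ + (¼)*(-4) = -¾ - 1 = -7/4)
q(F, t) = -7/4 (q(F, t) = -7*(-5 + 6)/4 = -7/4*1 = -7/4)
s = 7/4 (s = -1*(-7/4) = 7/4 ≈ 1.7500)
z(f) = 4 (z(f) = 2² = 4)
s*z(O) = (7/4)*4 = 7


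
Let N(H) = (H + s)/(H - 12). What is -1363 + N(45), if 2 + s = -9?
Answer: -44945/33 ≈ -1362.0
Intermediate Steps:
s = -11 (s = -2 - 9 = -11)
N(H) = (-11 + H)/(-12 + H) (N(H) = (H - 11)/(H - 12) = (-11 + H)/(-12 + H))
-1363 + N(45) = -1363 + (-11 + 45)/(-12 + 45) = -1363 + 34/33 = -44945/33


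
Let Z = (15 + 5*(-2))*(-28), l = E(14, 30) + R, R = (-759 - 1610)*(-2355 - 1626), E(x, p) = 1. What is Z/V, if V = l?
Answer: -14/943099 ≈ -1.4845e-5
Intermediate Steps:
R = 9430989 (R = -2369*(-3981) = 9430989)
l = 9430990 (l = 1 + 9430989 = 9430990)
V = 9430990
Z = -140 (Z = (15 - 10)*(-28) = 5*(-28) = -140)
Z/V = -140/9430990 = -140*1/9430990 = -14/943099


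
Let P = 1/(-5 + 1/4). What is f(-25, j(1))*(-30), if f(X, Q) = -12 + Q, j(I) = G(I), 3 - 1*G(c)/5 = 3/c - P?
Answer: 7440/19 ≈ 391.58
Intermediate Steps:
P = -4/19 (P = 1/(-5 + ¼) = 1/(-19/4) = -4/19 ≈ -0.21053)
G(c) = 265/19 - 15/c (G(c) = 15 - 5*(3/c - 1*(-4/19)) = 15 - 5*(3/c + 4/19) = 15 - 5*(4/19 + 3/c) = 15 + (-20/19 - 15/c) = 265/19 - 15/c)
j(I) = 265/19 - 15/I
f(-25, j(1))*(-30) = (-12 + (265/19 - 15/1))*(-30) = (-12 + (265/19 - 15*1))*(-30) = (-12 + (265/19 - 15))*(-30) = (-12 - 20/19)*(-30) = -248/19*(-30) = 7440/19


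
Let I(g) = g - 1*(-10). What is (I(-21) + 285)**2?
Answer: 75076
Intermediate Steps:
I(g) = 10 + g (I(g) = g + 10 = 10 + g)
(I(-21) + 285)**2 = ((10 - 21) + 285)**2 = (-11 + 285)**2 = 274**2 = 75076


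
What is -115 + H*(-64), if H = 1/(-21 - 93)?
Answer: -6523/57 ≈ -114.44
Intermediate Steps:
H = -1/114 (H = 1/(-114) = -1/114 ≈ -0.0087719)
-115 + H*(-64) = -115 - 1/114*(-64) = -115 + 32/57 = -6523/57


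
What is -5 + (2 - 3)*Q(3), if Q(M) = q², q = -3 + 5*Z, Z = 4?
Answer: -294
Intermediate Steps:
q = 17 (q = -3 + 5*4 = -3 + 20 = 17)
Q(M) = 289 (Q(M) = 17² = 289)
-5 + (2 - 3)*Q(3) = -5 + (2 - 3)*289 = -5 - 1*289 = -5 - 289 = -294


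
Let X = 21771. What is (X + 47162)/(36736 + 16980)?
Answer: 68933/53716 ≈ 1.2833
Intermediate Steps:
(X + 47162)/(36736 + 16980) = (21771 + 47162)/(36736 + 16980) = 68933/53716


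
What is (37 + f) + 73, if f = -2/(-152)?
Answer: 8361/76 ≈ 110.01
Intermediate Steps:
f = 1/76 (f = -2*(-1/152) = 1/76 ≈ 0.013158)
(37 + f) + 73 = (37 + 1/76) + 73 = 2813/76 + 73 = 8361/76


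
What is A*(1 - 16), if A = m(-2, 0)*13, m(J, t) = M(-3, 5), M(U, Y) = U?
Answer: 585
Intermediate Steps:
m(J, t) = -3
A = -39 (A = -3*13 = -39)
A*(1 - 16) = -39*(1 - 16) = -39*(-15) = 585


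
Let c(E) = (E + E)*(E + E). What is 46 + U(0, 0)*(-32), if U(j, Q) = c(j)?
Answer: 46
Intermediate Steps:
c(E) = 4*E**2 (c(E) = (2*E)*(2*E) = 4*E**2)
U(j, Q) = 4*j**2
46 + U(0, 0)*(-32) = 46 + (4*0**2)*(-32) = 46 + (4*0)*(-32) = 46 + 0*(-32) = 46 + 0 = 46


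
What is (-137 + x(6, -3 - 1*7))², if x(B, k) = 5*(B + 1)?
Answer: 10404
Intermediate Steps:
x(B, k) = 5 + 5*B (x(B, k) = 5*(1 + B) = 5 + 5*B)
(-137 + x(6, -3 - 1*7))² = (-137 + (5 + 5*6))² = (-137 + (5 + 30))² = (-137 + 35)² = (-102)² = 10404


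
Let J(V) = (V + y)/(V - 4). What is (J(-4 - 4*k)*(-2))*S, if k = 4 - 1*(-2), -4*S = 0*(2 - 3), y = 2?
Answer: 0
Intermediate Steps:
S = 0 (S = -0*(2 - 3) = -0*(-1) = -¼*0 = 0)
k = 6 (k = 4 + 2 = 6)
J(V) = (2 + V)/(-4 + V) (J(V) = (V + 2)/(V - 4) = (2 + V)/(-4 + V))
(J(-4 - 4*k)*(-2))*S = (((2 + (-4 - 4*6))/(-4 + (-4 - 4*6)))*(-2))*0 = (((2 + (-4 - 24))/(-4 + (-4 - 24)))*(-2))*0 = (((2 - 28)/(-4 - 28))*(-2))*0 = ((-26/(-32))*(-2))*0 = (-1/32*(-26)*(-2))*0 = ((13/16)*(-2))*0 = -13/8*0 = 0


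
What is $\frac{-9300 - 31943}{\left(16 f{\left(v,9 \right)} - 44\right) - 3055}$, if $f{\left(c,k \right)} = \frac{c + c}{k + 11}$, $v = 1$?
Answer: $\frac{206215}{15487} \approx 13.315$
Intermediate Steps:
$f{\left(c,k \right)} = \frac{2 c}{11 + k}$
$\frac{-9300 - 31943}{\left(16 f{\left(v,9 \right)} - 44\right) - 3055} = \frac{-9300 - 31943}{\left(16 \cdot 2 \cdot 1 \frac{1}{11 + 9} - 44\right) - 3055} = - \frac{41243}{\left(16 \cdot 2 \cdot 1 \cdot \frac{1}{20} - 44\right) - 3055} = - \frac{41243}{\left(16 \cdot \frac{1}{10} - 44\right) - 3055} = - \frac{41243}{\left(\frac{8}{5} - 44\right) - 3055} = - \frac{41243}{- \frac{212}{5} - 3055} = - \frac{41243}{- \frac{15487}{5}} = \left(-41243\right) \left(- \frac{5}{15487}\right) = \frac{206215}{15487}$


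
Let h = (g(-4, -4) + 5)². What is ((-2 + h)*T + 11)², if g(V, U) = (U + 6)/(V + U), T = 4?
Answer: 139129/16 ≈ 8695.6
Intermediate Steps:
g(V, U) = (6 + U)/(U + V)
h = 361/16 (h = ((6 - 4)/(-4 - 4) + 5)² = (2/(-8) + 5)² = (-⅛*2 + 5)² = (-¼ + 5)² = (19/4)² = 361/16 ≈ 22.563)
((-2 + h)*T + 11)² = ((-2 + 361/16)*4 + 11)² = ((329/16)*4 + 11)² = (329/4 + 11)² = (373/4)² = 139129/16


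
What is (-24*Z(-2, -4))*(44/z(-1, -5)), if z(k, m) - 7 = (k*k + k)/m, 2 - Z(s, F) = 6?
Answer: 4224/7 ≈ 603.43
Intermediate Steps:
Z(s, F) = -4 (Z(s, F) = 2 - 1*6 = 2 - 6 = -4)
z(k, m) = 7 + (k + k²)/m (z(k, m) = 7 + (k*k + k)/m = 7 + (k² + k)/m = 7 + (k + k²)/m)
(-24*Z(-2, -4))*(44/z(-1, -5)) = (-24*(-4))*(44/(((-1 + (-1)² + 7*(-5))/(-5)))) = 96*(44/((-(-1 + 1 - 35)/5))) = 96*(44/((-⅕*(-35)))) = 96*(44/7) = 4224/7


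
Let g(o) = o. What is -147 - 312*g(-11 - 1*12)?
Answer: 7029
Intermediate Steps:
-147 - 312*g(-11 - 1*12) = -147 - 312*(-11 - 1*12) = -147 - 312*(-11 - 12) = -147 - 312*(-23) = -147 + 7176 = 7029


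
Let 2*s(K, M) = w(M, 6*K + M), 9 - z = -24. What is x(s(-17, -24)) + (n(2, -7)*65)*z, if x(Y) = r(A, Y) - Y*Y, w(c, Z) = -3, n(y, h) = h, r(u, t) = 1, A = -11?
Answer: -60065/4 ≈ -15016.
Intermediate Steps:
z = 33 (z = 9 - 1*(-24) = 9 + 24 = 33)
s(K, M) = -3/2 (s(K, M) = (1/2)*(-3) = -3/2)
x(Y) = 1 - Y**2 (x(Y) = 1 - Y*Y = 1 - Y**2)
x(s(-17, -24)) + (n(2, -7)*65)*z = (1 - (-3/2)**2) - 7*65*33 = (1 - 1*9/4) - 455*33 = (1 - 9/4) - 15015 = -5/4 - 15015 = -60065/4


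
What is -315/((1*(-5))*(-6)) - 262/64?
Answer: -467/32 ≈ -14.594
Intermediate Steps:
-315/((1*(-5))*(-6)) - 262/64 = -315/((-5*(-6))) - 262*1/64 = -315/30 - 131/32 = -315*1/30 - 131/32 = -21/2 - 131/32 = -467/32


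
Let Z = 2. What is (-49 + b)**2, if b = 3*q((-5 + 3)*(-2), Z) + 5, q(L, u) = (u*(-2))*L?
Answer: 8464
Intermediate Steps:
q(L, u) = -2*L*u (q(L, u) = (-2*u)*L = -2*L*u)
b = -43 (b = 3*(-2*(-5 + 3)*(-2)*2) + 5 = 3*(-2*(-2*(-2))*2) + 5 = 3*(-2*4*2) + 5 = 3*(-16) + 5 = -48 + 5 = -43)
(-49 + b)**2 = (-49 - 43)**2 = (-92)**2 = 8464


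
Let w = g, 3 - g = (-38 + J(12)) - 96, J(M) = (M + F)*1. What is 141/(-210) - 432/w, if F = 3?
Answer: -17987/4270 ≈ -4.2124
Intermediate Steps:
J(M) = 3 + M (J(M) = (M + 3)*1 = (3 + M)*1 = 3 + M)
g = 122 (g = 3 - ((-38 + (3 + 12)) - 96) = 3 - ((-38 + 15) - 96) = 3 - (-23 - 96) = 3 - 1*(-119) = 3 + 119 = 122)
w = 122
141/(-210) - 432/w = 141/(-210) - 432/122 = 141*(-1/210) - 432*1/122 = -47/70 - 216/61 = -17987/4270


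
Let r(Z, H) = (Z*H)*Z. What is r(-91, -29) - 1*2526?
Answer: -242675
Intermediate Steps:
r(Z, H) = H*Z**2 (r(Z, H) = (H*Z)*Z = H*Z**2)
r(-91, -29) - 1*2526 = -29*(-91)**2 - 1*2526 = -29*8281 - 2526 = -240149 - 2526 = -242675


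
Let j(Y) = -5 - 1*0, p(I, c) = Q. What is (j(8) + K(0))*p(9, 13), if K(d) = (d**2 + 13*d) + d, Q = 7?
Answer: -35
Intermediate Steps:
p(I, c) = 7
K(d) = d**2 + 14*d
j(Y) = -5 (j(Y) = -5 + 0 = -5)
(j(8) + K(0))*p(9, 13) = (-5 + 0*(14 + 0))*7 = (-5 + 0*14)*7 = (-5 + 0)*7 = -5*7 = -35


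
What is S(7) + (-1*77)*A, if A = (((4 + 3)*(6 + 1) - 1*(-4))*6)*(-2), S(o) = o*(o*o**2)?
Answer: 51373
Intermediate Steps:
S(o) = o**4 (S(o) = o*o**3 = o**4)
A = -636 (A = ((7*7 + 4)*6)*(-2) = ((49 + 4)*6)*(-2) = (53*6)*(-2) = 318*(-2) = -636)
S(7) + (-1*77)*A = 7**4 - 1*77*(-636) = 2401 - 77*(-636) = 2401 + 48972 = 51373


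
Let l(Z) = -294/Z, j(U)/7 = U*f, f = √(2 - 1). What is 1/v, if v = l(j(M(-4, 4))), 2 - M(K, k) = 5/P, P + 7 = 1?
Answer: -17/252 ≈ -0.067460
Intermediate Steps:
P = -6 (P = -7 + 1 = -6)
f = 1 (f = √1 = 1)
M(K, k) = 17/6 (M(K, k) = 2 - 5/(-6) = 2 - 5*(-1)/6 = 2 - 1*(-⅚) = 2 + ⅚ = 17/6)
j(U) = 7*U (j(U) = 7*(U*1) = 7*U)
v = -252/17 (v = -294/(7*(17/6)) = -294/119/6 = -294*6/119 = -252/17 ≈ -14.824)
1/v = 1/(-252/17) = -17/252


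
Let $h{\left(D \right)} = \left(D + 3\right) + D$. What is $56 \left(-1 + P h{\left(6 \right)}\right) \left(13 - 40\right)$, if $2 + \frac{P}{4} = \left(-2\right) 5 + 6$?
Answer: $545832$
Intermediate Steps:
$h{\left(D \right)} = 3 + 2 D$ ($h{\left(D \right)} = \left(3 + D\right) + D = 3 + 2 D$)
$P = -24$ ($P = -8 + 4 \left(\left(-2\right) 5 + 6\right) = -8 + 4 \left(-10 + 6\right) = -8 + 4 \left(-4\right) = -8 - 16 = -24$)
$56 \left(-1 + P h{\left(6 \right)}\right) \left(13 - 40\right) = 56 \left(-1 - 24 \left(3 + 2 \cdot 6\right)\right) \left(13 - 40\right) = 56 \left(-1 - 24 \left(3 + 12\right)\right) \left(13 - 40\right) = 56 \left(-1 - 360\right) \left(-27\right) = 56 \left(-361\right) \left(-27\right) = \left(-20216\right) \left(-27\right) = 545832$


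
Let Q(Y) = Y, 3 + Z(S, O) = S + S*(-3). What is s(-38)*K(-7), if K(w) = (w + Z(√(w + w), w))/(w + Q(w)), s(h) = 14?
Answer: 10 + 2*I*√14 ≈ 10.0 + 7.4833*I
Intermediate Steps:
Z(S, O) = -3 - 2*S (Z(S, O) = -3 + (S + S*(-3)) = -3 + (S - 3*S) = -3 - 2*S)
K(w) = (-3 + w - 2*√2*√w)/(2*w) (K(w) = (w + (-3 - 2*√(w + w)))/(w + w) = (w + (-3 - 2*√2*√w))/((2*w)) = (w + (-3 - 2*√2*√w))*(1/(2*w)) = (-3 + w - 2*√2*√w)*(1/(2*w)) = (-3 + w - 2*√2*√w)/(2*w))
s(-38)*K(-7) = 14*((½)*(-3 - 7 - 2*√2*√(-7))/(-7)) = 14*((½)*(-⅐)*(-3 - 7 - 2*√2*I*√7)) = 14*((½)*(-⅐)*(-3 - 7 - 2*I*√14)) = 14*((½)*(-⅐)*(-10 - 2*I*√14)) = 14*(5/7 + I*√14/7) = 10 + 2*I*√14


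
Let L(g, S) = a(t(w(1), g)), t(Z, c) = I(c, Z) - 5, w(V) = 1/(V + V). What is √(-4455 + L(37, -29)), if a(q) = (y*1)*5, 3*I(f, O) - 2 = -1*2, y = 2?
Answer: I*√4445 ≈ 66.671*I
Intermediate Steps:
w(V) = 1/(2*V)
I(f, O) = 0 (I(f, O) = ⅔ + (-1*2)/3 = ⅔ + (⅓)*(-2) = ⅔ - ⅔ = 0)
t(Z, c) = -5 (t(Z, c) = 0 - 5 = -5)
a(q) = 10 (a(q) = (2*1)*5 = 2*5 = 10)
L(g, S) = 10
√(-4455 + L(37, -29)) = √(-4455 + 10) = √(-4445) = I*√4445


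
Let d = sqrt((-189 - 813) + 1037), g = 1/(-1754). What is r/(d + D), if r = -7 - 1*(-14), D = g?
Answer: 12278/107678059 + 21535612*sqrt(35)/107678059 ≈ 1.1833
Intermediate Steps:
g = -1/1754 ≈ -0.00057013
d = sqrt(35) (d = sqrt(-1002 + 1037) = sqrt(35) ≈ 5.9161)
D = -1/1754 ≈ -0.00057013
r = 7 (r = -7 + 14 = 7)
r/(d + D) = 7/(sqrt(35) - 1/1754) = 7/(-1/1754 + sqrt(35))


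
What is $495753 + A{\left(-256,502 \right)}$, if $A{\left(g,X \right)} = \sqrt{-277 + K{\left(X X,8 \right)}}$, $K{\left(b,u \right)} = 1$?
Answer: $495753 + 2 i \sqrt{69} \approx 4.9575 \cdot 10^{5} + 16.613 i$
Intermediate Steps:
$A{\left(g,X \right)} = 2 i \sqrt{69}$ ($A{\left(g,X \right)} = \sqrt{-277 + 1} = \sqrt{-276} = 2 i \sqrt{69}$)
$495753 + A{\left(-256,502 \right)} = 495753 + 2 i \sqrt{69}$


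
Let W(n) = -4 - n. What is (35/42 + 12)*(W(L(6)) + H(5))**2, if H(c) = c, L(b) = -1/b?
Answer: 3773/216 ≈ 17.468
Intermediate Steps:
(35/42 + 12)*(W(L(6)) + H(5))**2 = (35/42 + 12)*((-4 - (-1)/6) + 5)**2 = (35*(1/42) + 12)*((-4 - (-1)/6) + 5)**2 = (5/6 + 12)*((-4 - 1*(-1/6)) + 5)**2 = 77*((-4 + 1/6) + 5)**2/6 = 77*(-23/6 + 5)**2/6 = 77*(7/6)**2/6 = (77/6)*(49/36) = 3773/216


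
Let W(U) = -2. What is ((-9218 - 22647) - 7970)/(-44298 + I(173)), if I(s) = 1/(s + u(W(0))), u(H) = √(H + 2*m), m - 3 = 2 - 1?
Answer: 10560488594927/11743654141397 - 7967*√6/11743654141397 ≈ 0.89925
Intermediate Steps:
m = 4 (m = 3 + (2 - 1) = 3 + 1 = 4)
u(H) = √(8 + H) (u(H) = √(H + 2*4) = √(H + 8) = √(8 + H))
I(s) = 1/(s + √6) (I(s) = 1/(s + √(8 - 2)) = 1/(s + √6))
((-9218 - 22647) - 7970)/(-44298 + I(173)) = ((-9218 - 22647) - 7970)/(-44298 + 1/(173 + √6)) = (-31865 - 7970)/(-44298 + 1/(173 + √6)) = -39835/(-44298 + 1/(173 + √6))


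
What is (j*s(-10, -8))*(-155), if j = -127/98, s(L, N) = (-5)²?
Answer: 492125/98 ≈ 5021.7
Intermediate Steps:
s(L, N) = 25
j = -127/98 (j = -127*1/98 = -127/98 ≈ -1.2959)
(j*s(-10, -8))*(-155) = -127/98*25*(-155) = -3175/98*(-155) = 492125/98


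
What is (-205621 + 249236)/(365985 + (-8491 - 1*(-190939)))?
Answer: 43615/548433 ≈ 0.079527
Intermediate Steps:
(-205621 + 249236)/(365985 + (-8491 - 1*(-190939))) = 43615/(365985 + (-8491 + 190939)) = 43615/(365985 + 182448) = 43615/548433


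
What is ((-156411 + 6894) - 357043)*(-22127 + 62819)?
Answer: -20612939520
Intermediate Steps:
((-156411 + 6894) - 357043)*(-22127 + 62819) = (-149517 - 357043)*40692 = -506560*40692 = -20612939520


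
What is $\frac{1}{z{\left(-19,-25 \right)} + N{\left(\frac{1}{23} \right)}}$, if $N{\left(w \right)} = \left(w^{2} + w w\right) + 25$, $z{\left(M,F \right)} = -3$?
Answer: $\frac{529}{11640} \approx 0.045447$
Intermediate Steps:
$N{\left(w \right)} = 25 + 2 w^{2}$ ($N{\left(w \right)} = \left(w^{2} + w^{2}\right) + 25 = 2 w^{2} + 25 = 25 + 2 w^{2}$)
$\frac{1}{z{\left(-19,-25 \right)} + N{\left(\frac{1}{23} \right)}} = \frac{1}{-3 + \left(25 + 2 \left(\frac{1}{23}\right)^{2}\right)} = \frac{1}{-3 + \left(25 + \frac{2}{529}\right)} = \frac{1}{-3 + \frac{13227}{529}} = \frac{1}{\frac{11640}{529}} = \frac{529}{11640}$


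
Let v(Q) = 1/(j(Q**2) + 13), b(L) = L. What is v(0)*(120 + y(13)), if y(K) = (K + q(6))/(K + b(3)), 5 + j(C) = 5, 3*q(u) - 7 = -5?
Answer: 5801/624 ≈ 9.2965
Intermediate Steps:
q(u) = 2/3 (q(u) = 7/3 + (1/3)*(-5) = 7/3 - 5/3 = 2/3)
j(C) = 0 (j(C) = -5 + 5 = 0)
v(Q) = 1/13 (v(Q) = 1/(0 + 13) = 1/13)
y(K) = (2/3 + K)/(3 + K) (y(K) = (K + 2/3)/(K + 3) = (2/3 + K)/(3 + K))
v(0)*(120 + y(13)) = (120 + (2/3 + 13)/(3 + 13))/13 = (120 + (41/3)/16)/13 = (120 + (1/16)*(41/3))/13 = (120 + 41/48)/13 = (1/13)*(5801/48) = 5801/624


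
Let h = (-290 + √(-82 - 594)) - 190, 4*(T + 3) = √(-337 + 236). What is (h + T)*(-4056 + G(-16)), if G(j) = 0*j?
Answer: 1959048 - 105456*I - 1014*I*√101 ≈ 1.959e+6 - 1.1565e+5*I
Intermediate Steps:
T = -3 + I*√101/4 (T = -3 + √(-337 + 236)/4 = -3 + √(-101)/4 = -3 + (I*√101)/4 = -3 + I*√101/4 ≈ -3.0 + 2.5125*I)
G(j) = 0
h = -480 + 26*I (h = (-290 + √(-676)) - 190 = (-290 + 26*I) - 190 = -480 + 26*I ≈ -480.0 + 26.0*I)
(h + T)*(-4056 + G(-16)) = ((-480 + 26*I) + (-3 + I*√101/4))*(-4056 + 0) = (-483 + 26*I + I*√101/4)*(-4056) = 1959048 - 105456*I - 1014*I*√101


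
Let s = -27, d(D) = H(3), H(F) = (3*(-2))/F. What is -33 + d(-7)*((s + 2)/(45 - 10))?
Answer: -221/7 ≈ -31.571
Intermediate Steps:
H(F) = -6/F
d(D) = -2 (d(D) = -6/3 = -6*⅓ = -2)
-33 + d(-7)*((s + 2)/(45 - 10)) = -33 - 2*(-27 + 2)/(45 - 10) = -33 - (-50)/35 = -33 - 2*(-5/7) = -33 + 10/7 = -221/7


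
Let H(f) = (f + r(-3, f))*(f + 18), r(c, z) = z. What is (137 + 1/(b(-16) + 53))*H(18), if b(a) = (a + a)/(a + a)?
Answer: 177576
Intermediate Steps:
b(a) = 1 (b(a) = (2*a)/((2*a)) = (2*a)*(1/(2*a)) = 1)
H(f) = 2*f*(18 + f) (H(f) = (f + f)*(f + 18) = (2*f)*(18 + f) = 2*f*(18 + f))
(137 + 1/(b(-16) + 53))*H(18) = (137 + 1/(1 + 53))*(2*18*(18 + 18)) = (137 + 1/54)*(2*18*36) = (137 + 1/54)*1296 = (7399/54)*1296 = 177576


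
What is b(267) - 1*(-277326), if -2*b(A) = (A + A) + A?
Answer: 553851/2 ≈ 2.7693e+5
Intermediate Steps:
b(A) = -3*A/2 (b(A) = -((A + A) + A)/2 = -(2*A + A)/2 = -3*A/2)
b(267) - 1*(-277326) = -3/2*267 - 1*(-277326) = -801/2 + 277326 = 553851/2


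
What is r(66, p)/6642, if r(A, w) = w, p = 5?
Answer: 5/6642 ≈ 0.00075279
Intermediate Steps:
r(66, p)/6642 = 5/6642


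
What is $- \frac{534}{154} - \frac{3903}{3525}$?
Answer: $- \frac{413902}{90475} \approx -4.5748$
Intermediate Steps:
$- \frac{534}{154} - \frac{3903}{3525} = \left(-534\right) \frac{1}{154} - \frac{1301}{1175} = - \frac{267}{77} - \frac{1301}{1175} = - \frac{413902}{90475}$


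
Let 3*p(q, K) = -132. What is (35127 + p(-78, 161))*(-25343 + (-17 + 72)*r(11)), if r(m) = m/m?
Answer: -887178904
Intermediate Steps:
r(m) = 1
p(q, K) = -44 (p(q, K) = (⅓)*(-132) = -44)
(35127 + p(-78, 161))*(-25343 + (-17 + 72)*r(11)) = (35127 - 44)*(-25343 + (-17 + 72)*1) = 35083*(-25343 + 55*1) = 35083*(-25343 + 55) = 35083*(-25288) = -887178904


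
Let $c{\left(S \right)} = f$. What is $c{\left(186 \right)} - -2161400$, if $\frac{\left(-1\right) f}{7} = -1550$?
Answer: $2172250$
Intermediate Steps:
$f = 10850$ ($f = \left(-7\right) \left(-1550\right) = 10850$)
$c{\left(S \right)} = 10850$
$c{\left(186 \right)} - -2161400 = 10850 - -2161400 = 10850 + 2161400 = 2172250$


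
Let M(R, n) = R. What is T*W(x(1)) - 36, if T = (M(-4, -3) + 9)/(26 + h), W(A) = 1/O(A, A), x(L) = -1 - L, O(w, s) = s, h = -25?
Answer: -77/2 ≈ -38.500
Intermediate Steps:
W(A) = 1/A
T = 5 (T = (-4 + 9)/(26 - 25) = 5/1 = 5*1 = 5)
T*W(x(1)) - 36 = 5/(-1 - 1*1) - 36 = 5/(-1 - 1) - 36 = 5/(-2) - 36 = 5*(-1/2) - 36 = -5/2 - 36 = -77/2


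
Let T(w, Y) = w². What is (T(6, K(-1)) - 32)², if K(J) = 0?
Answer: 16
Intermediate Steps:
(T(6, K(-1)) - 32)² = (6² - 32)² = (36 - 32)² = 4² = 16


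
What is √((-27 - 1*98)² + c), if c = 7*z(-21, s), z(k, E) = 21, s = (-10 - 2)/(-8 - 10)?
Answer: 2*√3943 ≈ 125.59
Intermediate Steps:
s = ⅔ (s = -12/(-18) = -12*(-1/18) = ⅔ ≈ 0.66667)
c = 147 (c = 7*21 = 147)
√((-27 - 1*98)² + c) = √((-27 - 1*98)² + 147) = √((-27 - 98)² + 147) = √((-125)² + 147) = √(15625 + 147) = √15772 = 2*√3943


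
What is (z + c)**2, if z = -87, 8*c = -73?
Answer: 591361/64 ≈ 9240.0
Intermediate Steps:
c = -73/8 (c = (1/8)*(-73) = -73/8 ≈ -9.1250)
(z + c)**2 = (-87 - 73/8)**2 = (-769/8)**2 = 591361/64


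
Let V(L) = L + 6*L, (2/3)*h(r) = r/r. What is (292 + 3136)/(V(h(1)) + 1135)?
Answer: 6856/2291 ≈ 2.9926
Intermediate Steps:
h(r) = 3/2 (h(r) = 3*(r/r)/2 = (3/2)*1 = 3/2)
V(L) = 7*L
(292 + 3136)/(V(h(1)) + 1135) = (292 + 3136)/(7*(3/2) + 1135) = 3428/(21/2 + 1135) = 3428/(2291/2) = 3428*(2/2291) = 6856/2291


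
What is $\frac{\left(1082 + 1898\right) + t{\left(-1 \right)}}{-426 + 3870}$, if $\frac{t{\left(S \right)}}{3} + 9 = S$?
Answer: $\frac{1475}{1722} \approx 0.85656$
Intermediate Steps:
$t{\left(S \right)} = -27 + 3 S$
$\frac{\left(1082 + 1898\right) + t{\left(-1 \right)}}{-426 + 3870} = \frac{\left(1082 + 1898\right) + \left(-27 + 3 \left(-1\right)\right)}{-426 + 3870} = \frac{2980 - 30}{3444} = \left(2980 - 30\right) \frac{1}{3444} = 2950 \cdot \frac{1}{3444} = \frac{1475}{1722}$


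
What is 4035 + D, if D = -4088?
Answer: -53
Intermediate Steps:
4035 + D = 4035 - 4088 = -53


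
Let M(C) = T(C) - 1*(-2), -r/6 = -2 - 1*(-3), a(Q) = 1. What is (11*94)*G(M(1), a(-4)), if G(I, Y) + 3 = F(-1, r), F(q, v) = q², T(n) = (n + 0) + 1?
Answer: -2068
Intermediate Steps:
T(n) = 1 + n (T(n) = n + 1 = 1 + n)
r = -6 (r = -6*(-2 - 1*(-3)) = -6*(-2 + 3) = -6*1 = -6)
M(C) = 3 + C (M(C) = (1 + C) - 1*(-2) = (1 + C) + 2 = 3 + C)
G(I, Y) = -2 (G(I, Y) = -3 + (-1)² = -3 + 1 = -2)
(11*94)*G(M(1), a(-4)) = (11*94)*(-2) = 1034*(-2) = -2068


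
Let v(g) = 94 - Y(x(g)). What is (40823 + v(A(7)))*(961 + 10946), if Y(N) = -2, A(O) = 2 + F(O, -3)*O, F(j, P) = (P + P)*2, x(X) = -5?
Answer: 487222533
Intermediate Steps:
F(j, P) = 4*P (F(j, P) = (2*P)*2 = 4*P)
A(O) = 2 - 12*O (A(O) = 2 + (4*(-3))*O = 2 - 12*O)
v(g) = 96 (v(g) = 94 - 1*(-2) = 94 + 2 = 96)
(40823 + v(A(7)))*(961 + 10946) = (40823 + 96)*(961 + 10946) = 40919*11907 = 487222533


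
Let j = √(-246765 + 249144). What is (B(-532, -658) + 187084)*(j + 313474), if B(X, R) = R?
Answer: 58439703924 + 186426*√2379 ≈ 5.8449e+10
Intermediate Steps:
j = √2379 ≈ 48.775
(B(-532, -658) + 187084)*(j + 313474) = (-658 + 187084)*(√2379 + 313474) = 186426*(313474 + √2379) = 58439703924 + 186426*√2379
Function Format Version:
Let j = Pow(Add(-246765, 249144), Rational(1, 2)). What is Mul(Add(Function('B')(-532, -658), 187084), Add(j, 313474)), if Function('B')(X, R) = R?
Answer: Add(58439703924, Mul(186426, Pow(2379, Rational(1, 2)))) ≈ 5.8449e+10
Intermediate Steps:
j = Pow(2379, Rational(1, 2)) ≈ 48.775
Mul(Add(Function('B')(-532, -658), 187084), Add(j, 313474)) = Mul(Add(-658, 187084), Add(Pow(2379, Rational(1, 2)), 313474)) = Mul(186426, Add(313474, Pow(2379, Rational(1, 2)))) = Add(58439703924, Mul(186426, Pow(2379, Rational(1, 2))))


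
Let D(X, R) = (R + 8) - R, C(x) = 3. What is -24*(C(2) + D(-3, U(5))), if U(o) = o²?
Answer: -264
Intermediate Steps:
D(X, R) = 8 (D(X, R) = (8 + R) - R = 8)
-24*(C(2) + D(-3, U(5))) = -24*(3 + 8) = -24*11 = -264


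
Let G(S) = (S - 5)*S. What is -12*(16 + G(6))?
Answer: -264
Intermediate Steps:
G(S) = S*(-5 + S) (G(S) = (-5 + S)*S = S*(-5 + S))
-12*(16 + G(6)) = -12*(16 + 6*(-5 + 6)) = -12*(16 + 6*1) = -12*(16 + 6) = -12*22 = -264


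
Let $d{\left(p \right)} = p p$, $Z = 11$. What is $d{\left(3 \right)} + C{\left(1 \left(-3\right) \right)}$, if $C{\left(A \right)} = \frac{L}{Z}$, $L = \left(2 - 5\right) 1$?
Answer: $\frac{96}{11} \approx 8.7273$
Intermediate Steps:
$L = -3$ ($L = \left(-3\right) 1 = -3$)
$d{\left(p \right)} = p^{2}$
$C{\left(A \right)} = - \frac{3}{11}$
$d{\left(3 \right)} + C{\left(1 \left(-3\right) \right)} = 3^{2} - \frac{3}{11} = 9 - \frac{3}{11} = \frac{96}{11}$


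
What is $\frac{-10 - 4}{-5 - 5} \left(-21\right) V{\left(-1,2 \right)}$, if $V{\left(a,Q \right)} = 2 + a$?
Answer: $- \frac{147}{5} \approx -29.4$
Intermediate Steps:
$\frac{-10 - 4}{-5 - 5} \left(-21\right) V{\left(-1,2 \right)} = \frac{-10 - 4}{-5 - 5} \left(-21\right) \left(2 - 1\right) = - \frac{14}{-10} \left(-21\right) 1 = \left(-14\right) \left(- \frac{1}{10}\right) \left(-21\right) 1 = \frac{7}{5} \left(-21\right) 1 = \left(- \frac{147}{5}\right) 1 = - \frac{147}{5}$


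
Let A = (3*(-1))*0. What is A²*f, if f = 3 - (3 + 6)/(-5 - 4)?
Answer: 0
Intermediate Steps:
A = 0 (A = -3*0 = 0)
f = 4 (f = 3 - 9/(-9) = 3 - 9*(-1)/9 = 3 - 1*(-1) = 3 + 1 = 4)
A²*f = 0²*4 = 0*4 = 0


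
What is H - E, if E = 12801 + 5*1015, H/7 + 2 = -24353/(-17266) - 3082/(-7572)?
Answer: -292155279523/16342269 ≈ -17877.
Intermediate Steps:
H = -20878879/16342269 (H = -14 + 7*(-24353/(-17266) - 3082/(-7572)) = -14 + 7*(-24353*(-1/17266) - 3082*(-1/7572)) = -14 + 7*(24353/17266 + 1541/3786) = -14 + 7*(29701841/16342269) = -14 + 207912887/16342269 = -20878879/16342269 ≈ -1.2776)
E = 17876 (E = 12801 + 5075 = 17876)
H - E = -20878879/16342269 - 1*17876 = -20878879/16342269 - 17876 = -292155279523/16342269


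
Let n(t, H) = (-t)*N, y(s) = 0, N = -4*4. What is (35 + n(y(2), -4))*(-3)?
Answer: -105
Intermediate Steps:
N = -16
n(t, H) = 16*t (n(t, H) = -t*(-16) = 16*t)
(35 + n(y(2), -4))*(-3) = (35 + 16*0)*(-3) = (35 + 0)*(-3) = 35*(-3) = -105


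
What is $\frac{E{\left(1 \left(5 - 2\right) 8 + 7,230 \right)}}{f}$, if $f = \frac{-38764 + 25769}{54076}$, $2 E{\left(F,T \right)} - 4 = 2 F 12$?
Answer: $- \frac{20224424}{12995} \approx -1556.3$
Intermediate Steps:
$E{\left(F,T \right)} = 2 + 12 F$ ($E{\left(F,T \right)} = 2 + \frac{2 F 12}{2} = 2 + \frac{24 F}{2} = 2 + 12 F$)
$f = - \frac{12995}{54076}$ ($f = \left(-12995\right) \frac{1}{54076} = - \frac{12995}{54076} \approx -0.24031$)
$\frac{E{\left(1 \left(5 - 2\right) 8 + 7,230 \right)}}{f} = \frac{2 + 12 \left(1 \left(5 - 2\right) 8 + 7\right)}{- \frac{12995}{54076}} = \left(2 + 12 \left(1 \cdot 3 \cdot 8 + 7\right)\right) \left(- \frac{54076}{12995}\right) = \left(2 + 12 \left(3 \cdot 8 + 7\right)\right) \left(- \frac{54076}{12995}\right) = \left(2 + 12 \left(24 + 7\right)\right) \left(- \frac{54076}{12995}\right) = \left(2 + 12 \cdot 31\right) \left(- \frac{54076}{12995}\right) = \left(2 + 372\right) \left(- \frac{54076}{12995}\right) = 374 \left(- \frac{54076}{12995}\right) = - \frac{20224424}{12995}$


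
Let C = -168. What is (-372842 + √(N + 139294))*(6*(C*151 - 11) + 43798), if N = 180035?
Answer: 40444408792 - 325428*√35481 ≈ 4.0383e+10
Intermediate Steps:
(-372842 + √(N + 139294))*(6*(C*151 - 11) + 43798) = (-372842 + √(180035 + 139294))*(6*(-168*151 - 11) + 43798) = (-372842 + √319329)*(6*(-25368 - 11) + 43798) = (-372842 + 3*√35481)*(6*(-25379) + 43798) = (-372842 + 3*√35481)*(-152274 + 43798) = (-372842 + 3*√35481)*(-108476) = 40444408792 - 325428*√35481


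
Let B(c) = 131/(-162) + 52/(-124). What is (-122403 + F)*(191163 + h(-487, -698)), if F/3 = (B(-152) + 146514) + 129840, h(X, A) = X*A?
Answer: 628246952217911/1674 ≈ 3.7530e+11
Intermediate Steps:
h(X, A) = A*X
B(c) = -6167/5022 (B(c) = 131*(-1/162) + 52*(-1/124) = -131/162 - 13/31 = -6167/5022)
F = 1387843621/1674 (F = 3*((-6167/5022 + 146514) + 129840) = 3*(735787141/5022 + 129840) = 3*(1387843621/5022) = 1387843621/1674 ≈ 8.2906e+5)
(-122403 + F)*(191163 + h(-487, -698)) = (-122403 + 1387843621/1674)*(191163 - 698*(-487)) = 1182940999*(191163 + 339926)/1674 = (1182940999/1674)*531089 = 628246952217911/1674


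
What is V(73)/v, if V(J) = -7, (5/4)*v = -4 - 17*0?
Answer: 35/16 ≈ 2.1875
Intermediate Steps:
v = -16/5 (v = 4*(-4 - 17*0)/5 = 4*(-4 + 0)/5 = (⅘)*(-4) = -16/5 ≈ -3.2000)
V(73)/v = -7/(-16/5) = -7*(-5/16) = 35/16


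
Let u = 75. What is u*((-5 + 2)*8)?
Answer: -1800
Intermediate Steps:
u*((-5 + 2)*8) = 75*((-5 + 2)*8) = 75*(-3*8) = 75*(-24) = -1800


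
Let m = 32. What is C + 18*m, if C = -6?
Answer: 570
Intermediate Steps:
C + 18*m = -6 + 18*32 = -6 + 576 = 570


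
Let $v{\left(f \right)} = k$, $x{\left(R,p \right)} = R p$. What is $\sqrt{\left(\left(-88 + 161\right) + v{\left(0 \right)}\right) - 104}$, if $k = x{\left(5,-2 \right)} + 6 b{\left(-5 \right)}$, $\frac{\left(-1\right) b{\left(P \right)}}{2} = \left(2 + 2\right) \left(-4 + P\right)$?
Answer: $\sqrt{391} \approx 19.774$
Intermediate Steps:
$b{\left(P \right)} = 32 - 8 P$ ($b{\left(P \right)} = - 2 \left(2 + 2\right) \left(-4 + P\right) = - 2 \cdot 4 \left(-4 + P\right) = - 2 \left(-16 + 4 P\right) = 32 - 8 P$)
$k = 422$ ($k = 5 \left(-2\right) + 6 \left(32 - -40\right) = -10 + 6 \left(32 + 40\right) = -10 + 6 \cdot 72 = -10 + 432 = 422$)
$v{\left(f \right)} = 422$
$\sqrt{\left(\left(-88 + 161\right) + v{\left(0 \right)}\right) - 104} = \sqrt{\left(\left(-88 + 161\right) + 422\right) - 104} = \sqrt{\left(73 + 422\right) - 104} = \sqrt{495 - 104} = \sqrt{391}$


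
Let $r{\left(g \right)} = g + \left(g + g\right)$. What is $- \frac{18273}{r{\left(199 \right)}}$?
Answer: $- \frac{6091}{199} \approx -30.608$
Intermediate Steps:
$r{\left(g \right)} = 3 g$ ($r{\left(g \right)} = g + 2 g = 3 g$)
$- \frac{18273}{r{\left(199 \right)}} = - \frac{18273}{3 \cdot 199} = - \frac{18273}{597} = \left(-18273\right) \frac{1}{597} = - \frac{6091}{199}$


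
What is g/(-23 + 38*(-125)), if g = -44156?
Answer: 44156/4773 ≈ 9.2512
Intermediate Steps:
g/(-23 + 38*(-125)) = -44156/(-23 + 38*(-125)) = -44156/(-23 - 4750) = -44156/(-4773) = -44156*(-1/4773) = 44156/4773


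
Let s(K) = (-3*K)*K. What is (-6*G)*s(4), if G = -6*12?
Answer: -20736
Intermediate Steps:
s(K) = -3*K²
G = -72
(-6*G)*s(4) = (-6*(-72))*(-3*4²) = 432*(-3*16) = 432*(-48) = -20736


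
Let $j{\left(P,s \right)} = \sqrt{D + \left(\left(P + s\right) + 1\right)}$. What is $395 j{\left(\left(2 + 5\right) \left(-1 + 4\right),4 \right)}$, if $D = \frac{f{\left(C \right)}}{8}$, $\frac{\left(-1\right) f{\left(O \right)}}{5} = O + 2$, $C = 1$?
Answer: $\frac{395 \sqrt{386}}{4} \approx 1940.1$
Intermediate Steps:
$f{\left(O \right)} = -10 - 5 O$ ($f{\left(O \right)} = - 5 \left(O + 2\right) = - 5 \left(2 + O\right) = -10 - 5 O$)
$D = - \frac{15}{8}$ ($D = \frac{-10 - 5}{8} = \left(-10 - 5\right) \frac{1}{8} = \left(-15\right) \frac{1}{8} = - \frac{15}{8} \approx -1.875$)
$j{\left(P,s \right)} = \sqrt{- \frac{7}{8} + P + s}$ ($j{\left(P,s \right)} = \sqrt{- \frac{15}{8} + \left(\left(P + s\right) + 1\right)} = \sqrt{- \frac{15}{8} + \left(1 + P + s\right)} = \sqrt{- \frac{7}{8} + P + s}$)
$395 j{\left(\left(2 + 5\right) \left(-1 + 4\right),4 \right)} = 395 \frac{\sqrt{-14 + 16 \left(2 + 5\right) \left(-1 + 4\right) + 16 \cdot 4}}{4} = 395 \frac{\sqrt{-14 + 16 \cdot 7 \cdot 3 + 64}}{4} = 395 \frac{\sqrt{-14 + 16 \cdot 21 + 64}}{4} = 395 \frac{\sqrt{-14 + 336 + 64}}{4} = 395 \frac{\sqrt{386}}{4} = \frac{395 \sqrt{386}}{4}$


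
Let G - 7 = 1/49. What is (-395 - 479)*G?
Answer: -300656/49 ≈ -6135.8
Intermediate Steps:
G = 344/49 (G = 7 + 1/49 = 344/49 ≈ 7.0204)
(-395 - 479)*G = (-395 - 479)*(344/49) = -874*344/49 = -300656/49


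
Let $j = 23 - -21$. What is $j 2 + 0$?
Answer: $88$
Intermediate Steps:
$j = 44$ ($j = 23 + 21 = 44$)
$j 2 + 0 = 44 \cdot 2 + 0 = 88 + 0 = 88$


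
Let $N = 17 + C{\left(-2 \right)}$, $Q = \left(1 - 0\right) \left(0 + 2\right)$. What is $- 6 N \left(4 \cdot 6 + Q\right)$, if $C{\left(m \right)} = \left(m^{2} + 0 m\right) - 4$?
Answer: $-2652$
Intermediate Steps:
$Q = 2$ ($Q = \left(1 + 0\right) 2 = 1 \cdot 2 = 2$)
$C{\left(m \right)} = -4 + m^{2}$ ($C{\left(m \right)} = \left(m^{2} + 0\right) - 4 = m^{2} - 4 = -4 + m^{2}$)
$N = 17$ ($N = 17 - \left(4 - \left(-2\right)^{2}\right) = 17 + \left(-4 + 4\right) = 17 + 0 = 17$)
$- 6 N \left(4 \cdot 6 + Q\right) = \left(-6\right) 17 \left(4 \cdot 6 + 2\right) = - 102 \left(24 + 2\right) = \left(-102\right) 26 = -2652$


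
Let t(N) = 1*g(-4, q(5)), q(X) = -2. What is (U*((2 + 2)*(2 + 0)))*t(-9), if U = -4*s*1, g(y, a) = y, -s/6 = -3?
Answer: 2304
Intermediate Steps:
s = 18 (s = -6*(-3) = 18)
t(N) = -4 (t(N) = 1*(-4) = -4)
U = -72 (U = -4*18*1 = -72*1 = -72)
(U*((2 + 2)*(2 + 0)))*t(-9) = -72*(2 + 2)*(2 + 0)*(-4) = -288*2*(-4) = -72*8*(-4) = -576*(-4) = 2304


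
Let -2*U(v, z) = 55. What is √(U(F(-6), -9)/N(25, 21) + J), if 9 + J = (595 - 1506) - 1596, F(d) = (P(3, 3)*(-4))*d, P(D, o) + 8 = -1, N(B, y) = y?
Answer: I*√4440534/42 ≈ 50.173*I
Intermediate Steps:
P(D, o) = -9 (P(D, o) = -8 - 1 = -9)
F(d) = 36*d (F(d) = (-9*(-4))*d = 36*d)
U(v, z) = -55/2 (U(v, z) = -½*55 = -55/2)
J = -2516 (J = -9 + ((595 - 1506) - 1596) = -9 + (-911 - 1596) = -9 - 2507 = -2516)
√(U(F(-6), -9)/N(25, 21) + J) = √(-55/2/21 - 2516) = √(-55/2*1/21 - 2516) = √(-55/42 - 2516) = √(-105727/42) = I*√4440534/42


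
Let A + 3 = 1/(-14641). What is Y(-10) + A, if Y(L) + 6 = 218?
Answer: 3059968/14641 ≈ 209.00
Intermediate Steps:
A = -43924/14641 (A = -3 + 1/(-14641) = -3 - 1/14641 = -43924/14641 ≈ -3.0001)
Y(L) = 212 (Y(L) = -6 + 218 = 212)
Y(-10) + A = 212 - 43924/14641 = 3059968/14641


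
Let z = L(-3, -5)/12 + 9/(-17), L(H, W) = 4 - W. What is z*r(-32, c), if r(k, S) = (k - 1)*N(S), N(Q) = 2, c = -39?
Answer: -495/34 ≈ -14.559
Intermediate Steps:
r(k, S) = -2 + 2*k (r(k, S) = (k - 1)*2 = (-1 + k)*2 = -2 + 2*k)
z = 15/68 (z = (4 - 1*(-5))/12 + 9/(-17) = (4 + 5)*(1/12) + 9*(-1/17) = 9*(1/12) - 9/17 = ¾ - 9/17 = 15/68 ≈ 0.22059)
z*r(-32, c) = 15*(-2 + 2*(-32))/68 = 15*(-2 - 64)/68 = (15/68)*(-66) = -495/34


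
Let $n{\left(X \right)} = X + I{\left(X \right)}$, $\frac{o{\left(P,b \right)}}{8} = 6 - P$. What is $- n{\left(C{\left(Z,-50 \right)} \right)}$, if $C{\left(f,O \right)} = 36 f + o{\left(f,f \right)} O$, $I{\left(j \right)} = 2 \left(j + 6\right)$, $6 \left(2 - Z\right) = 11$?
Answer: $6970$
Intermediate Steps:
$Z = \frac{1}{6}$ ($Z = 2 - \frac{11}{6} = \frac{1}{6} \approx 0.16667$)
$o{\left(P,b \right)} = 48 - 8 P$ ($o{\left(P,b \right)} = 8 \left(6 - P\right) = 48 - 8 P$)
$I{\left(j \right)} = 12 + 2 j$ ($I{\left(j \right)} = 2 \left(6 + j\right) = 12 + 2 j$)
$C{\left(f,O \right)} = 36 f + O \left(48 - 8 f\right)$ ($C{\left(f,O \right)} = 36 f + \left(48 - 8 f\right) O = 36 f + O \left(48 - 8 f\right)$)
$n{\left(X \right)} = 12 + 3 X$ ($n{\left(X \right)} = X + \left(12 + 2 X\right) = 12 + 3 X$)
$- n{\left(C{\left(Z,-50 \right)} \right)} = - (12 + 3 \left(36 \cdot \frac{1}{6} - - 400 \left(-6 + \frac{1}{6}\right)\right)) = - (12 + 3 \left(6 - \left(-400\right) \left(- \frac{35}{6}\right)\right)) = - (12 + 3 \left(6 - \frac{7000}{3}\right)) = - (12 + 3 \left(- \frac{6982}{3}\right)) = - (12 - 6982) = \left(-1\right) \left(-6970\right) = 6970$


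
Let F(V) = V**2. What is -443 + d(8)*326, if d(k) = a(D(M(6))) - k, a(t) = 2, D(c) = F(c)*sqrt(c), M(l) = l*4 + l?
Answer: -2399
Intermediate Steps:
M(l) = 5*l (M(l) = 4*l + l = 5*l)
D(c) = c**(5/2) (D(c) = c**2*sqrt(c) = c**(5/2))
d(k) = 2 - k
-443 + d(8)*326 = -443 + (2 - 1*8)*326 = -443 + (2 - 8)*326 = -443 - 6*326 = -443 - 1956 = -2399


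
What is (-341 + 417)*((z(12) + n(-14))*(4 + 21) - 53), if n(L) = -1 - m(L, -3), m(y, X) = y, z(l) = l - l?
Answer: 20672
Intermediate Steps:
z(l) = 0
n(L) = -1 - L
(-341 + 417)*((z(12) + n(-14))*(4 + 21) - 53) = (-341 + 417)*((0 + (-1 - 1*(-14)))*(4 + 21) - 53) = 76*((0 + (-1 + 14))*25 - 53) = 76*((0 + 13)*25 - 53) = 76*(13*25 - 53) = 76*(325 - 53) = 76*272 = 20672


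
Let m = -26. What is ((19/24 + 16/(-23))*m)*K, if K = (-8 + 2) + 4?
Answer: 689/138 ≈ 4.9928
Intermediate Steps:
K = -2 (K = -6 + 4 = -2)
((19/24 + 16/(-23))*m)*K = ((19/24 + 16/(-23))*(-26))*(-2) = ((19*(1/24) + 16*(-1/23))*(-26))*(-2) = ((19/24 - 16/23)*(-26))*(-2) = ((53/552)*(-26))*(-2) = -689/276*(-2) = 689/138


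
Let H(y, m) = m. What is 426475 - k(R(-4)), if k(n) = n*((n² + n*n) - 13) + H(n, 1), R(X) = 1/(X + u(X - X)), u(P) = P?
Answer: 13647065/32 ≈ 4.2647e+5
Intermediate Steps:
R(X) = 1/X (R(X) = 1/(X + (X - X)) = 1/(X + 0) = 1/X)
k(n) = 1 + n*(-13 + 2*n²) (k(n) = n*((n² + n*n) - 13) + 1 = n*((n² + n²) - 13) + 1 = n*(2*n² - 13) + 1 = n*(-13 + 2*n²) + 1 = 1 + n*(-13 + 2*n²))
426475 - k(R(-4)) = 426475 - (1 - 13/(-4) + 2*(1/(-4))³) = 426475 - (1 - 13*(-¼) + 2*(-¼)³) = 426475 - (1 + 13/4 + 2*(-1/64)) = 426475 - (1 + 13/4 - 1/32) = 426475 - 1*135/32 = 426475 - 135/32 = 13647065/32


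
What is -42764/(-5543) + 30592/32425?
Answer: 1556194156/179731775 ≈ 8.6584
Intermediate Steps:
-42764/(-5543) + 30592/32425 = -42764*(-1/5543) + 30592*(1/32425) = 42764/5543 + 30592/32425 = 1556194156/179731775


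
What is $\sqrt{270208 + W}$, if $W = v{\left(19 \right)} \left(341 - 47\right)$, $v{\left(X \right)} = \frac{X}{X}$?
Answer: $\sqrt{270502} \approx 520.1$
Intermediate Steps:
$v{\left(X \right)} = 1$
$W = 294$ ($W = 1 \left(341 - 47\right) = 1 \cdot 294 = 294$)
$\sqrt{270208 + W} = \sqrt{270208 + 294} = \sqrt{270502}$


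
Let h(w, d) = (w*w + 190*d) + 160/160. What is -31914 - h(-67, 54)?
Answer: -46664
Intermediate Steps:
h(w, d) = 1 + w² + 190*d (h(w, d) = (w² + 190*d) + 160*(1/160) = (w² + 190*d) + 1 = 1 + w² + 190*d)
-31914 - h(-67, 54) = -31914 - (1 + (-67)² + 190*54) = -31914 - (1 + 4489 + 10260) = -31914 - 1*14750 = -31914 - 14750 = -46664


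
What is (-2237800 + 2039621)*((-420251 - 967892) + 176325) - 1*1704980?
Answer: 240155174442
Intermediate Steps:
(-2237800 + 2039621)*((-420251 - 967892) + 176325) - 1*1704980 = -198179*(-1388143 + 176325) - 1704980 = -198179*(-1211818) - 1704980 = 240156879422 - 1704980 = 240155174442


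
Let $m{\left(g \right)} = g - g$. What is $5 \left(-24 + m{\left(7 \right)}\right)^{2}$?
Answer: $2880$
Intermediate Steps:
$m{\left(g \right)} = 0$
$5 \left(-24 + m{\left(7 \right)}\right)^{2} = 5 \left(-24 + 0\right)^{2} = 5 \left(-24\right)^{2} = 5 \cdot 576 = 2880$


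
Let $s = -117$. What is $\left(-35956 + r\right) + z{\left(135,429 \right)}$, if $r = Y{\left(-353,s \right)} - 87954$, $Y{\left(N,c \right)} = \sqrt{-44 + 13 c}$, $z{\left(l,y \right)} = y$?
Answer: $-123481 + i \sqrt{1565} \approx -1.2348 \cdot 10^{5} + 39.56 i$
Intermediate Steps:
$r = -87954 + i \sqrt{1565}$ ($r = \sqrt{-44 + 13 \left(-117\right)} - 87954 = \sqrt{-44 - 1521} - 87954 = \sqrt{-1565} - 87954 = i \sqrt{1565} - 87954 = -87954 + i \sqrt{1565} \approx -87954.0 + 39.56 i$)
$\left(-35956 + r\right) + z{\left(135,429 \right)} = \left(-35956 - \left(87954 - i \sqrt{1565}\right)\right) + 429 = \left(-123910 + i \sqrt{1565}\right) + 429 = -123481 + i \sqrt{1565}$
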